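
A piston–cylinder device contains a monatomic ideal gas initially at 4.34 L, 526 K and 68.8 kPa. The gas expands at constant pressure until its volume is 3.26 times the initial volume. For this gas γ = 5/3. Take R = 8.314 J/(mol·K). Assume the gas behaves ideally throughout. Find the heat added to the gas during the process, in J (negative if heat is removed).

1690 J

n = P₁V₁/(RT₁) = 68.8×4.34/(8.314×526) = 0.0683 mol.
Isobaric: P stays 68.8 kPa; V/T = const ⇒ T₂ = 1710 K, V₂ = 14.1 L.
W = PΔV = 68.8×(14.1−4.34) kPa·L = 675 J.
ΔU = nCvΔT = 0.0683×12.5×(1710−526) = 1010 J.
Q = ΔU + W = nCpΔT = 1690 J.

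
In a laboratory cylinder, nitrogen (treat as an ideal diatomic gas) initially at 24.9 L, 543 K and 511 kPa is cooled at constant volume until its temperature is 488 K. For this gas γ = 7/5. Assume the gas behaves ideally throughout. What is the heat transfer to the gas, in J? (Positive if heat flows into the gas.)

-3220 J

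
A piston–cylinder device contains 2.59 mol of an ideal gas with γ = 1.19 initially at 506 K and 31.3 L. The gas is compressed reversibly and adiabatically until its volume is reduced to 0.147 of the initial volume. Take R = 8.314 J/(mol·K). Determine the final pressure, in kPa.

3410 kPa

P₁ = nRT₁/V₁ = 2.59×8.314×506/31.3 = 348 kPa.
Adiabatic: TV^(γ−1) = const ⇒ T₂ = 506×(6.80)^0.190 = 728 K; PV^γ = const ⇒ P₂ = 3410 kPa.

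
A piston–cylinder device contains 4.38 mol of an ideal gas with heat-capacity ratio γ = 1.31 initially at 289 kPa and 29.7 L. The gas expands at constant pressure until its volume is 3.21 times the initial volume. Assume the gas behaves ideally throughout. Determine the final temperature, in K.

T₁ = P₁V₁/(nR) = 289×29.7/(4.38×8.314) = 236 K.
Isobaric: P stays 289 kPa; V/T = const ⇒ T₂ = 757 K, V₂ = 95.3 L.

757 K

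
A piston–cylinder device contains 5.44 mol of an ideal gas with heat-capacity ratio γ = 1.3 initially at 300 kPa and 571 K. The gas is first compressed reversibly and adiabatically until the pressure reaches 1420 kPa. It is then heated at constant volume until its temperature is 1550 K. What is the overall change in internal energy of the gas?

148000 J

V₁ = nRT₁/P₁ = 5.44×8.314×571/300 = 86.1 L.
Step 1 — Adiabatic: T₂/T₁ = (P₂/P₁)^((γ−1)/γ) ⇒ T₂ = 571×(4.73)^0.231 = 817 K; V₂ = 26.0 L.
ΔU = nCvΔT = 5.44×27.7×(817−571) = 37200 J.
Q = 0 for an adiabatic process, so W = −ΔU = -37200 J.
State after step 1: P = 1420 kPa, V = 26.0 L, T = 817 K.
Step 2 — Isochoric: V stays 26.0 L; P/T = const ⇒ T₂ = 1550 K, P₂ = 2690 kPa.
W = 0 (no volume change).
ΔU = nCvΔT = 5.44×27.7×(1550−817) = 110000 J.
Q = ΔU = 110000 J.
Net over both steps: W = -37200 J, Q = 110000 J, ΔU = 148000 J.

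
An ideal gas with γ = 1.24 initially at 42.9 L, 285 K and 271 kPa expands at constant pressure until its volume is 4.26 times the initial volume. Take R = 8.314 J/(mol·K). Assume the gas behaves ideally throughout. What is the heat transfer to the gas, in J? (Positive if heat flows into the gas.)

n = P₁V₁/(RT₁) = 271×42.9/(8.314×285) = 4.91 mol.
Isobaric: P stays 271 kPa; V/T = const ⇒ T₂ = 1210 K, V₂ = 183 L.
W = PΔV = 271×(183−42.9) kPa·L = 37900 J.
ΔU = nCvΔT = 4.91×34.6×(1210−285) = 158000 J.
Q = ΔU + W = nCpΔT = 196000 J.

196000 J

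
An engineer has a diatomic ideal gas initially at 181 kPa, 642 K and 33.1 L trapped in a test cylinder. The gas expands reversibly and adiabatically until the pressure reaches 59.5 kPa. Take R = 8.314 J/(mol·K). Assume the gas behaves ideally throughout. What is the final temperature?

467 K

Adiabatic: T₂/T₁ = (P₂/P₁)^((γ−1)/γ) ⇒ T₂ = 642×(0.329)^0.286 = 467 K; V₂ = 73.3 L.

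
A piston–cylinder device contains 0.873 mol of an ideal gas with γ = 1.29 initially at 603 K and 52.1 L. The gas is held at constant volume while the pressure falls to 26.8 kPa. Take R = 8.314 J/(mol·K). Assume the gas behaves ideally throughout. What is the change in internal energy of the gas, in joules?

P₁ = nRT₁/V₁ = 0.873×8.314×603/52.1 = 84.0 kPa.
Isochoric: V stays 52.1 L; P/T = const ⇒ T₂ = 192 K, P₂ = 26.8 kPa.
For an ideal gas ΔU = nCvΔT with Cv = R/(γ−1) = 28.7 J/(mol·K).
ΔU = 0.873×28.7×(192−603) = -10300 J.

-10300 J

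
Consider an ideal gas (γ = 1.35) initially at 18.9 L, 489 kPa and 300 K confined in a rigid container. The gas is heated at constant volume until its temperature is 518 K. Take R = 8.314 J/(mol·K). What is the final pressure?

844 kPa

Isochoric: V stays 18.9 L; P/T = const ⇒ T₂ = 518 K, P₂ = 844 kPa.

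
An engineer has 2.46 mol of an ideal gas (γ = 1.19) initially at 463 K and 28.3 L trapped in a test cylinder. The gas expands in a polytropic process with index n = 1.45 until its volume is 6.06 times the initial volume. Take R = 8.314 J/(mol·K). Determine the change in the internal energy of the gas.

P₁ = nRT₁/V₁ = 2.46×8.314×463/28.3 = 335 kPa.
Polytropic n=1.45: T₂ = T₁(V₁/V₂)^(n−1) = 463×(0.165)^0.45 = 206 K; P₂ = P₁(V₁/V₂)^n = 24.5 kPa.
For an ideal gas ΔU = nCvΔT with Cv = R/(γ−1) = 43.8 J/(mol·K).
ΔU = 2.46×43.8×(206−463) = -27700 J.

-27700 J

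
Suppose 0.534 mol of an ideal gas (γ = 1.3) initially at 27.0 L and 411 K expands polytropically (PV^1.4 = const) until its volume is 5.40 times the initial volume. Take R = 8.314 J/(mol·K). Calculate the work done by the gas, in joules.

2240 J

P₁ = nRT₁/V₁ = 0.534×8.314×411/27.0 = 67.6 kPa.
Polytropic n=1.4: T₂ = T₁(V₁/V₂)^(n−1) = 411×(0.185)^0.40 = 209 K; P₂ = P₁(V₁/V₂)^n = 6.37 kPa.
W = (P₁V₁−P₂V₂)/(n−1) = (67.6×27.0−6.37×146)/0.40 = 2240 J.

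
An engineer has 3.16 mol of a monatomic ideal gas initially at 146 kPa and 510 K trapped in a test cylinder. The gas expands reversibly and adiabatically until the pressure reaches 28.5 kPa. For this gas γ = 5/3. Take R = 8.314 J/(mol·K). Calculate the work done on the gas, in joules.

V₁ = nRT₁/P₁ = 3.16×8.314×510/146 = 91.8 L.
Adiabatic: T₂/T₁ = (P₂/P₁)^((γ−1)/γ) ⇒ T₂ = 510×(0.195)^0.400 = 265 K; V₂ = 245 L.
ΔU = nCvΔT = 3.16×12.5×(265−510) = -9640 J.
Q = 0 for an adiabatic process, so W = −ΔU = 9640 J.
Work done on the gas = −W_by = -9640 J.

-9640 J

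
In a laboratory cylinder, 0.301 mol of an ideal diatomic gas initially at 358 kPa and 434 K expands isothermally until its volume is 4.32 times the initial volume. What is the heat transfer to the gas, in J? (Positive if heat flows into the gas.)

1590 J

V₁ = nRT₁/P₁ = 0.301×8.314×434/358 = 3.03 L.
Isothermal: T stays 434 K; PV = const ⇒ V₂ = 13.1 L, P₂ = 82.9 kPa.
ΔU = 0 (ideal gas, T constant).
W = nRT ln(V₂/V₁) = 0.301×8.314×434×ln(4.32) = 1590 J.
Q = ΔU + W = 1590 J.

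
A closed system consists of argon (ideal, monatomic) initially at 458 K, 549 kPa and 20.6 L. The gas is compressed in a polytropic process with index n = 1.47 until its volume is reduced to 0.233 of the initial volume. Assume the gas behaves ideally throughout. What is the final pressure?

4670 kPa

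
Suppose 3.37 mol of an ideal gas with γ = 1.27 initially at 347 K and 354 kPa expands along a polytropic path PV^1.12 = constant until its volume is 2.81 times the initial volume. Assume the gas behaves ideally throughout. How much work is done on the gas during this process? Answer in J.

V₁ = nRT₁/P₁ = 3.37×8.314×347/354 = 27.5 L.
Polytropic n=1.12: T₂ = T₁(V₁/V₂)^(n−1) = 347×(0.356)^0.12 = 307 K; P₂ = P₁(V₁/V₂)^n = 111 kPa.
W = (P₁V₁−P₂V₂)/(n−1) = (354×27.5−111×77.2)/0.12 = 9450 J.
Work done on the gas = −W_by = -9450 J.

-9450 J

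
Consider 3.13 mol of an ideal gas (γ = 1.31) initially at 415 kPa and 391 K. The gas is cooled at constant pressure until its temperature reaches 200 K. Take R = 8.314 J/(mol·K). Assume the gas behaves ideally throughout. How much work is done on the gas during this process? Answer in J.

4970 J

V₁ = nRT₁/P₁ = 3.13×8.314×391/415 = 24.5 L.
Isobaric: P stays 415 kPa; V/T = const ⇒ T₂ = 200 K, V₂ = 12.5 L.
W = PΔV = 415×(12.5−24.5) kPa·L = -4970 J.
Work done on the gas = −W_by = 4970 J.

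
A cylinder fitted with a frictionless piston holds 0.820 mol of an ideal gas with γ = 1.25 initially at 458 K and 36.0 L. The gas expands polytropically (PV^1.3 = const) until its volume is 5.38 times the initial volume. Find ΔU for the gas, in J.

-4950 J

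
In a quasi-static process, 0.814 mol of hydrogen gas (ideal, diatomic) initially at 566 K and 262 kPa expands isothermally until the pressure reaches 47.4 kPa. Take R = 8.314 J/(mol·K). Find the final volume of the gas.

80.8 L

V₁ = nRT₁/P₁ = 0.814×8.314×566/262 = 14.6 L.
Isothermal: T stays 566 K; PV = const ⇒ V₂ = 80.8 L, P₂ = 47.4 kPa.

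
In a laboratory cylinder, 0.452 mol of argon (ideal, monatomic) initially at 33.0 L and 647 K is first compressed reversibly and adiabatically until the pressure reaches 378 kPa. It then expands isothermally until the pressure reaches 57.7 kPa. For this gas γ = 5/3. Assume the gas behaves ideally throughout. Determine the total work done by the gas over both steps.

P₁ = nRT₁/V₁ = 0.452×8.314×647/33.0 = 73.7 kPa.
Step 1 — Adiabatic: T₂/T₁ = (P₂/P₁)^((γ−1)/γ) ⇒ T₂ = 647×(5.13)^0.400 = 1240 K; V₂ = 12.4 L.
ΔU = nCvΔT = 0.452×12.5×(1240−647) = 3370 J.
Q = 0 for an adiabatic process, so W = −ΔU = -3370 J.
State after step 1: P = 378 kPa, V = 12.4 L, T = 1240 K.
Step 2 — Isothermal: T stays 1240 K; PV = const ⇒ V₂ = 81.0 L, P₂ = 57.7 kPa.
ΔU = 0 (ideal gas, T constant).
W = nRT ln(V₂/V₁) = 0.452×8.314×1240×ln(6.55) = 8790 J.
Q = ΔU + W = 8790 J.
Net over both steps: W = 5420 J, Q = 8790 J, ΔU = 3370 J.

5420 J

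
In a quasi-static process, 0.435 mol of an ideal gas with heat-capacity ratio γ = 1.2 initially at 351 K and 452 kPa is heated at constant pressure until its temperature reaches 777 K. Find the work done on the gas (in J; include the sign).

-1540 J

V₁ = nRT₁/P₁ = 0.435×8.314×351/452 = 2.81 L.
Isobaric: P stays 452 kPa; V/T = const ⇒ T₂ = 777 K, V₂ = 6.22 L.
W = PΔV = 452×(6.22−2.81) kPa·L = 1540 J.
Work done on the gas = −W_by = -1540 J.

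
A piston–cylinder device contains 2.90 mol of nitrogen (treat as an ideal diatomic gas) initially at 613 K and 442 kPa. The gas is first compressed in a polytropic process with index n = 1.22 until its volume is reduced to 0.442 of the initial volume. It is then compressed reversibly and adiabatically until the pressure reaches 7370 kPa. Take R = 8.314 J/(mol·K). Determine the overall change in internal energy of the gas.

37400 J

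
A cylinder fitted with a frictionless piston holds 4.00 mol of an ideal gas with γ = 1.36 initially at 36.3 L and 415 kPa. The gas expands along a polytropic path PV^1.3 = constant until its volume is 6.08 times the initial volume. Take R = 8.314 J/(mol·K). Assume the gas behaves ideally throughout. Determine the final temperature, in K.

264 K

T₁ = P₁V₁/(nR) = 415×36.3/(4.00×8.314) = 453 K.
Polytropic n=1.3: T₂ = T₁(V₁/V₂)^(n−1) = 453×(0.164)^0.30 = 264 K; P₂ = P₁(V₁/V₂)^n = 39.7 kPa.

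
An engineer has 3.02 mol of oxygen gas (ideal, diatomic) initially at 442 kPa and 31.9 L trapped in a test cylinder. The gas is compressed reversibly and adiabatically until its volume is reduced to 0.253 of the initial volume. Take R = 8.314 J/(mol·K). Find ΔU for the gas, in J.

T₁ = P₁V₁/(nR) = 442×31.9/(3.02×8.314) = 562 K.
Adiabatic: TV^(γ−1) = const ⇒ T₂ = 562×(3.95)^0.400 = 973 K; PV^γ = const ⇒ P₂ = 3030 kPa.
For an ideal gas ΔU = nCvΔT with Cv = (5/2)R = 20.8 J/(mol·K).
ΔU = 3.02×20.8×(973−562) = 25800 J.

25800 J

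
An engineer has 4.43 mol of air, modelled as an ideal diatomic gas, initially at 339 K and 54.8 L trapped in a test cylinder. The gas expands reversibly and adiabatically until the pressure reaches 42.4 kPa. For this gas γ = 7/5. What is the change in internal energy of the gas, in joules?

-11900 J

P₁ = nRT₁/V₁ = 4.43×8.314×339/54.8 = 228 kPa.
Adiabatic: T₂/T₁ = (P₂/P₁)^((γ−1)/γ) ⇒ T₂ = 339×(0.186)^0.286 = 210 K; V₂ = 182 L.
For an ideal gas ΔU = nCvΔT with Cv = (5/2)R = 20.8 J/(mol·K).
ΔU = 4.43×20.8×(210−339) = -11900 J.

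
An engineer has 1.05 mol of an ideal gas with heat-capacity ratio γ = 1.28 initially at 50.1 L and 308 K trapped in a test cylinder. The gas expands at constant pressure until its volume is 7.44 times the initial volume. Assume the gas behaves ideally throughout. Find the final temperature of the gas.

2290 K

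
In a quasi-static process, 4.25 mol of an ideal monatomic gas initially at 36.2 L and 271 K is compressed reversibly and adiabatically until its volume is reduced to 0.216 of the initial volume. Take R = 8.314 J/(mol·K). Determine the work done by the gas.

-25500 J

P₁ = nRT₁/V₁ = 4.25×8.314×271/36.2 = 265 kPa.
Adiabatic: TV^(γ−1) = const ⇒ T₂ = 271×(4.63)^0.667 = 753 K; PV^γ = const ⇒ P₂ = 3400 kPa.
ΔU = nCvΔT = 4.25×12.5×(753−271) = 25500 J.
Q = 0 for an adiabatic process, so W = −ΔU = -25500 J.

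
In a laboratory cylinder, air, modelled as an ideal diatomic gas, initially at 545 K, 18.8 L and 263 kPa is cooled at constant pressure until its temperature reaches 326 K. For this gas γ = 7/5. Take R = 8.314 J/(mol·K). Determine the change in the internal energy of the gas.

n = P₁V₁/(RT₁) = 263×18.8/(8.314×545) = 1.09 mol.
Isobaric: P stays 263 kPa; V/T = const ⇒ T₂ = 326 K, V₂ = 11.2 L.
For an ideal gas ΔU = nCvΔT with Cv = (5/2)R = 20.8 J/(mol·K).
ΔU = 1.09×20.8×(326−545) = -4970 J.

-4970 J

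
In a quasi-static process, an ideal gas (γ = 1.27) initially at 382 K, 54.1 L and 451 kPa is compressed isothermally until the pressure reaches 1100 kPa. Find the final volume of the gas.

22.2 L

Isothermal: T stays 382 K; PV = const ⇒ V₂ = 22.2 L, P₂ = 1100 kPa.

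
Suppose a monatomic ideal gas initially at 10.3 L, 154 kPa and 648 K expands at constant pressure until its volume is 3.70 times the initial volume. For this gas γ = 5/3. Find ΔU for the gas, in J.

6420 J

n = P₁V₁/(RT₁) = 154×10.3/(8.314×648) = 0.294 mol.
Isobaric: P stays 154 kPa; V/T = const ⇒ T₂ = 2400 K, V₂ = 38.1 L.
For an ideal gas ΔU = nCvΔT with Cv = (3/2)R = 12.5 J/(mol·K).
ΔU = 0.294×12.5×(2400−648) = 6420 J.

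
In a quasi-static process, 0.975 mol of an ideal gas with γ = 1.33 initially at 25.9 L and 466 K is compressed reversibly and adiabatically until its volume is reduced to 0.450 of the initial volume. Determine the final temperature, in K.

606 K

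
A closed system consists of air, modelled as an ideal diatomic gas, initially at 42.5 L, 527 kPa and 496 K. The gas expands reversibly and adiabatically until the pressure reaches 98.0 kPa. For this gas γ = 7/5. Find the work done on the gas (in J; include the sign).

-21400 J

n = P₁V₁/(RT₁) = 527×42.5/(8.314×496) = 5.43 mol.
Adiabatic: T₂/T₁ = (P₂/P₁)^((γ−1)/γ) ⇒ T₂ = 496×(0.186)^0.286 = 307 K; V₂ = 141 L.
ΔU = nCvΔT = 5.43×20.8×(307−496) = -21400 J.
Q = 0 for an adiabatic process, so W = −ΔU = 21400 J.
Work done on the gas = −W_by = -21400 J.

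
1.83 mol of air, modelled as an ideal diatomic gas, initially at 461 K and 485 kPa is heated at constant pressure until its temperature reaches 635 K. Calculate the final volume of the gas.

19.9 L

V₁ = nRT₁/P₁ = 1.83×8.314×461/485 = 14.5 L.
Isobaric: P stays 485 kPa; V/T = const ⇒ T₂ = 635 K, V₂ = 19.9 L.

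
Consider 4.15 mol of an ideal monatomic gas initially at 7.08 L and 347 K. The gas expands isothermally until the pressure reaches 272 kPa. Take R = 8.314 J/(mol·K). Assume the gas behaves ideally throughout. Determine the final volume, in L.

P₁ = nRT₁/V₁ = 4.15×8.314×347/7.08 = 1690 kPa.
Isothermal: T stays 347 K; PV = const ⇒ V₂ = 44.0 L, P₂ = 272 kPa.

44.0 L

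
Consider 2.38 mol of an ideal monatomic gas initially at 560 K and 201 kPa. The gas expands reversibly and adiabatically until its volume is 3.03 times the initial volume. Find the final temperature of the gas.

267 K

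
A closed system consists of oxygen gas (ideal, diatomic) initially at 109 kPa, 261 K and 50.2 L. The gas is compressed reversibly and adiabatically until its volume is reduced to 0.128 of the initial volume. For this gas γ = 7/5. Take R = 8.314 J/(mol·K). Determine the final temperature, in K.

594 K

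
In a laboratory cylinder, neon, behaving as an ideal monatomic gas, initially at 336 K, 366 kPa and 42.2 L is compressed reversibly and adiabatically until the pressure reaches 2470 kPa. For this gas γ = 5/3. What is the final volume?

Adiabatic: T₂/T₁ = (P₂/P₁)^((γ−1)/γ) ⇒ T₂ = 336×(6.75)^0.400 = 721 K; V₂ = 13.4 L.

13.4 L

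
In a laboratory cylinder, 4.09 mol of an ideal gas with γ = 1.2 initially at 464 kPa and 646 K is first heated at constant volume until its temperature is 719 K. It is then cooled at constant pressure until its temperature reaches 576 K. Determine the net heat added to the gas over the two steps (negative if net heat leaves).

-16800 J

V₁ = nRT₁/P₁ = 4.09×8.314×646/464 = 47.3 L.
Step 1 — Isochoric: V stays 47.3 L; P/T = const ⇒ T₂ = 719 K, P₂ = 516 kPa.
W = 0 (no volume change).
ΔU = nCvΔT = 4.09×41.6×(719−646) = 12400 J.
Q = ΔU = 12400 J.
State after step 1: P = 516 kPa, V = 47.3 L, T = 719 K.
Step 2 — Isobaric: P stays 516 kPa; V/T = const ⇒ T₂ = 576 K, V₂ = 37.9 L.
W = PΔV = 516×(37.9−47.3) kPa·L = -4860 J.
ΔU = nCvΔT = 4.09×41.6×(576−719) = -24300 J.
Q = ΔU + W = nCpΔT = -29200 J.
Net over both steps: W = -4860 J, Q = -16800 J, ΔU = -11900 J.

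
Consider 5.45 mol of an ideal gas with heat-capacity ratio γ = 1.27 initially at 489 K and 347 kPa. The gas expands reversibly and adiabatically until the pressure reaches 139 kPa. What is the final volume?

131 L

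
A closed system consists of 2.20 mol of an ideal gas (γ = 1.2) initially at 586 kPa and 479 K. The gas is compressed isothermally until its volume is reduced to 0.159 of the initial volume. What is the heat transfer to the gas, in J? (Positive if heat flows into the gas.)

-16100 J

V₁ = nRT₁/P₁ = 2.20×8.314×479/586 = 15.0 L.
Isothermal: T stays 479 K; PV = const ⇒ V₂ = 2.38 L, P₂ = 3690 kPa.
ΔU = 0 (ideal gas, T constant).
W = nRT ln(V₂/V₁) = 2.20×8.314×479×ln(0.159) = -16100 J.
Q = ΔU + W = -16100 J.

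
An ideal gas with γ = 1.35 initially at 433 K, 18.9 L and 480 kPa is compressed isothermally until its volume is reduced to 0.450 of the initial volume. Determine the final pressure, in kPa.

1070 kPa

Isothermal: T stays 433 K; PV = const ⇒ V₂ = 8.50 L, P₂ = 1070 kPa.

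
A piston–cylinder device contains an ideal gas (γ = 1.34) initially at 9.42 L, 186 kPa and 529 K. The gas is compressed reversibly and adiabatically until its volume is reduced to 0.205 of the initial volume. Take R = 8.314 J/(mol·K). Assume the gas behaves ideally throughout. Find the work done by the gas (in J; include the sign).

-3680 J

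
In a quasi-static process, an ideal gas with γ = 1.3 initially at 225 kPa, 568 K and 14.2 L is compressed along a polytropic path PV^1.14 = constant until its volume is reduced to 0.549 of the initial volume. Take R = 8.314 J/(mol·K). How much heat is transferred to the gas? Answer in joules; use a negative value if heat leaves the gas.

-1070 J

n = P₁V₁/(RT₁) = 225×14.2/(8.314×568) = 0.677 mol.
Polytropic n=1.14: T₂ = T₁(V₁/V₂)^(n−1) = 568×(1.82)^0.14 = 618 K; P₂ = P₁(V₁/V₂)^n = 446 kPa.
W = (P₁V₁−P₂V₂)/(n−1) = (225×14.2−446×7.80)/0.14 = -2000 J.
ΔU = nCvΔT = 0.677×27.7×(618−568) = 933 J.
Q = ΔU + W = -1070 J.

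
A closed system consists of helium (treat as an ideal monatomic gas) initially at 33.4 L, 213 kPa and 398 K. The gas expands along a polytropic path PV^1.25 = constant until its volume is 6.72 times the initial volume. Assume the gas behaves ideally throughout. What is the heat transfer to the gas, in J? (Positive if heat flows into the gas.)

n = P₁V₁/(RT₁) = 213×33.4/(8.314×398) = 2.15 mol.
Polytropic n=1.25: T₂ = T₁(V₁/V₂)^(n−1) = 398×(0.149)^0.25 = 247 K; P₂ = P₁(V₁/V₂)^n = 19.7 kPa.
W = (P₁V₁−P₂V₂)/(n−1) = (213×33.4−19.7×224)/0.25 = 10800 J.
ΔU = nCvΔT = 2.15×12.5×(247−398) = -4040 J.
Q = ΔU + W = 6740 J.

6740 J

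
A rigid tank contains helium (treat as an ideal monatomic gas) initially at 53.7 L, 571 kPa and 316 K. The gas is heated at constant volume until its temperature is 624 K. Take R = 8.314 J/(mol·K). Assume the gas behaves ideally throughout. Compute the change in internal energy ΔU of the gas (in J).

44800 J

n = P₁V₁/(RT₁) = 571×53.7/(8.314×316) = 11.7 mol.
Isochoric: V stays 53.7 L; P/T = const ⇒ T₂ = 624 K, P₂ = 1130 kPa.
For an ideal gas ΔU = nCvΔT with Cv = (3/2)R = 12.5 J/(mol·K).
ΔU = 11.7×12.5×(624−316) = 44800 J.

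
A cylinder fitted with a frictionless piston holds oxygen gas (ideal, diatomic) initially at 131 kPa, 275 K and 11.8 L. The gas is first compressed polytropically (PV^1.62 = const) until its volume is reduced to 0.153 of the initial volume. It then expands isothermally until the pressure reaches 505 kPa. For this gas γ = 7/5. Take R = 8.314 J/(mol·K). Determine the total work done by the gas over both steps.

n = P₁V₁/(RT₁) = 131×11.8/(8.314×275) = 0.676 mol.
Step 1 — Polytropic n=1.62: T₂ = T₁(V₁/V₂)^(n−1) = 275×(6.54)^0.62 = 881 K; P₂ = P₁(V₁/V₂)^n = 2740 kPa.
W = (P₁V₁−P₂V₂)/(n−1) = (131×11.8−2740×1.81)/0.62 = -5490 J.
ΔU = nCvΔT = 0.676×20.8×(881−275) = 8510 J.
Q = ΔU + W = 3020 J.
State after step 1: P = 2740 kPa, V = 1.81 L, T = 881 K.
Step 2 — Isothermal: T stays 881 K; PV = const ⇒ V₂ = 9.80 L, P₂ = 505 kPa.
ΔU = 0 (ideal gas, T constant).
W = nRT ln(V₂/V₁) = 0.676×8.314×881×ln(5.43) = 8380 J.
Q = ΔU + W = 8380 J.
Net over both steps: W = 2880 J, Q = 11400 J, ΔU = 8510 J.

2880 J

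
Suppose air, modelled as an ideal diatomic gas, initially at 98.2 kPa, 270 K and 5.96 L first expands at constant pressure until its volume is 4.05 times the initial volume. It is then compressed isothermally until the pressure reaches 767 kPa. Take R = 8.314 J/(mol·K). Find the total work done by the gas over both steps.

n = P₁V₁/(RT₁) = 98.2×5.96/(8.314×270) = 0.261 mol.
Step 1 — Isobaric: P stays 98.2 kPa; V/T = const ⇒ T₂ = 1090 K, V₂ = 24.1 L.
W = PΔV = 98.2×(24.1−5.96) kPa·L = 1790 J.
ΔU = nCvΔT = 0.261×20.8×(1090−270) = 4460 J.
Q = ΔU + W = nCpΔT = 6250 J.
State after step 1: P = 98.2 kPa, V = 24.1 L, T = 1090 K.
Step 2 — Isothermal: T stays 1090 K; PV = const ⇒ V₂ = 3.09 L, P₂ = 767 kPa.
ΔU = 0 (ideal gas, T constant).
W = nRT ln(V₂/V₁) = 0.261×8.314×1090×ln(0.128) = -4870 J.
Q = ΔU + W = -4870 J.
Net over both steps: W = -3090 J, Q = 1380 J, ΔU = 4460 J.

-3090 J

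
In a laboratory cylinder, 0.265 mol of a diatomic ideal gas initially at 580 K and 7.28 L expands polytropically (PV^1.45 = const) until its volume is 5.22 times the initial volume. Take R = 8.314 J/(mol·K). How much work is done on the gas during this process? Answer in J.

-1490 J

P₁ = nRT₁/V₁ = 0.265×8.314×580/7.28 = 176 kPa.
Polytropic n=1.45: T₂ = T₁(V₁/V₂)^(n−1) = 580×(0.192)^0.45 = 276 K; P₂ = P₁(V₁/V₂)^n = 16.0 kPa.
W = (P₁V₁−P₂V₂)/(n−1) = (176×7.28−16.0×38.0)/0.45 = 1490 J.
Work done on the gas = −W_by = -1490 J.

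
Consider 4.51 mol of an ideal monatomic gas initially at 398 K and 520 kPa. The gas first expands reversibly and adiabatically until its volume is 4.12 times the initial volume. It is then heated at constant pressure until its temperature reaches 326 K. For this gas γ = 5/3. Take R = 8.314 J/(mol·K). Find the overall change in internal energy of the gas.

-4050 J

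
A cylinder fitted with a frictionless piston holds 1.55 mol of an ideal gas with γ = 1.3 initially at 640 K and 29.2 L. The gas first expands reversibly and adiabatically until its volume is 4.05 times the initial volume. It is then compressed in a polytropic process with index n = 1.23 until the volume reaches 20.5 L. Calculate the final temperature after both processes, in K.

629 K

P₁ = nRT₁/V₁ = 1.55×8.314×640/29.2 = 282 kPa.
Step 1 — Adiabatic: TV^(γ−1) = const ⇒ T₂ = 640×(0.247)^0.300 = 421 K; PV^γ = const ⇒ P₂ = 45.8 kPa.
ΔU = nCvΔT = 1.55×27.7×(421−640) = -9420 J.
Q = 0 for an adiabatic process, so W = −ΔU = 9420 J.
State after step 1: P = 45.8 kPa, V = 118 L, T = 421 K.
Step 2 — Polytropic n=1.23: T₂ = T₁(V₁/V₂)^(n−1) = 421×(5.77)^0.23 = 629 K; P₂ = P₁(V₁/V₂)^n = 396 kPa.
W = (P₁V₁−P₂V₂)/(n−1) = (45.8×118−396×20.5)/0.23 = -11700 J.
ΔU = nCvΔT = 1.55×27.7×(629−421) = 8970 J.
Q = ΔU + W = -2730 J.
Net over both steps: W = -2280 J, Q = -2730 J, ΔU = -451 J.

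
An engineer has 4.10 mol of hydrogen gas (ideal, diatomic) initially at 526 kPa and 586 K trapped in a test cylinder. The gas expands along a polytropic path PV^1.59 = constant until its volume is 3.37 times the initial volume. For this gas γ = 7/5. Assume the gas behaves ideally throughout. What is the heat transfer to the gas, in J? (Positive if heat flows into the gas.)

V₁ = nRT₁/P₁ = 4.10×8.314×586/526 = 38.0 L.
Polytropic n=1.59: T₂ = T₁(V₁/V₂)^(n−1) = 586×(0.297)^0.59 = 286 K; P₂ = P₁(V₁/V₂)^n = 76.2 kPa.
W = (P₁V₁−P₂V₂)/(n−1) = (526×38.0−76.2×128)/0.59 = 17300 J.
ΔU = nCvΔT = 4.10×20.8×(286−586) = -25600 J.
Q = ΔU + W = -8230 J.

-8230 J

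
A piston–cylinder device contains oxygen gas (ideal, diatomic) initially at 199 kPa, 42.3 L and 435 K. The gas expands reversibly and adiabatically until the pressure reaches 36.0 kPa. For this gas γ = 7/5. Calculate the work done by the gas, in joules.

8130 J

n = P₁V₁/(RT₁) = 199×42.3/(8.314×435) = 2.33 mol.
Adiabatic: T₂/T₁ = (P₂/P₁)^((γ−1)/γ) ⇒ T₂ = 435×(0.181)^0.286 = 267 K; V₂ = 143 L.
ΔU = nCvΔT = 2.33×20.8×(267−435) = -8130 J.
Q = 0 for an adiabatic process, so W = −ΔU = 8130 J.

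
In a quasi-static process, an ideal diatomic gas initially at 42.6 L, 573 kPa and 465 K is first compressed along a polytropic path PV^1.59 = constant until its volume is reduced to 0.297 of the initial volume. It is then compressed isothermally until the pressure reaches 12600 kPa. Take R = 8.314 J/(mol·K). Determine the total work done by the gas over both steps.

-101000 J

n = P₁V₁/(RT₁) = 573×42.6/(8.314×465) = 6.31 mol.
Step 1 — Polytropic n=1.59: T₂ = T₁(V₁/V₂)^(n−1) = 465×(3.37)^0.59 = 952 K; P₂ = P₁(V₁/V₂)^n = 3950 kPa.
W = (P₁V₁−P₂V₂)/(n−1) = (573×42.6−3950×12.7)/0.59 = -43300 J.
ΔU = nCvΔT = 6.31×20.8×(952−465) = 63900 J.
Q = ΔU + W = 20600 J.
State after step 1: P = 3950 kPa, V = 12.7 L, T = 952 K.
Step 2 — Isothermal: T stays 952 K; PV = const ⇒ V₂ = 3.97 L, P₂ = 12600 kPa.
ΔU = 0 (ideal gas, T constant).
W = nRT ln(V₂/V₁) = 6.31×8.314×952×ln(0.313) = -58000 J.
Q = ΔU + W = -58000 J.
Net over both steps: W = -101000 J, Q = -37400 J, ΔU = 63900 J.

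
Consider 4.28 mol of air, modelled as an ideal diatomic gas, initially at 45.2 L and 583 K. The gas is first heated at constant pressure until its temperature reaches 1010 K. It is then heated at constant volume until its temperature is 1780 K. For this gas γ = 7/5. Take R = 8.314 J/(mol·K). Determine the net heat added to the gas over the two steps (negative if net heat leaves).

122000 J

P₁ = nRT₁/V₁ = 4.28×8.314×583/45.2 = 459 kPa.
Step 1 — Isobaric: P stays 459 kPa; V/T = const ⇒ T₂ = 1010 K, V₂ = 78.3 L.
W = PΔV = 459×(78.3−45.2) kPa·L = 15200 J.
ΔU = nCvΔT = 4.28×20.8×(1010−583) = 38000 J.
Q = ΔU + W = nCpΔT = 53200 J.
State after step 1: P = 459 kPa, V = 78.3 L, T = 1010 K.
Step 2 — Isochoric: V stays 78.3 L; P/T = const ⇒ T₂ = 1780 K, P₂ = 809 kPa.
W = 0 (no volume change).
ΔU = nCvΔT = 4.28×20.8×(1780−1010) = 68500 J.
Q = ΔU = 68500 J.
Net over both steps: W = 15200 J, Q = 122000 J, ΔU = 106000 J.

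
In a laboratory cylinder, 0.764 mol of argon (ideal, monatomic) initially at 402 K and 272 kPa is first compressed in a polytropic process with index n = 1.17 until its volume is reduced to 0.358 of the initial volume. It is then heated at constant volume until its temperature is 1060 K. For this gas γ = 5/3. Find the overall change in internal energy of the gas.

V₁ = nRT₁/P₁ = 0.764×8.314×402/272 = 9.39 L.
Step 1 — Polytropic n=1.17: T₂ = T₁(V₁/V₂)^(n−1) = 402×(2.79)^0.17 = 479 K; P₂ = P₁(V₁/V₂)^n = 905 kPa.
W = (P₁V₁−P₂V₂)/(n−1) = (272×9.39−905×3.36)/0.17 = -2870 J.
ΔU = nCvΔT = 0.764×12.5×(479−402) = 731 J.
Q = ΔU + W = -2140 J.
State after step 1: P = 905 kPa, V = 3.36 L, T = 479 K.
Step 2 — Isochoric: V stays 3.36 L; P/T = const ⇒ T₂ = 1060 K, P₂ = 2000 kPa.
W = 0 (no volume change).
ΔU = nCvΔT = 0.764×12.5×(1060−479) = 5540 J.
Q = ΔU = 5540 J.
Net over both steps: W = -2870 J, Q = 3400 J, ΔU = 6270 J.

6270 J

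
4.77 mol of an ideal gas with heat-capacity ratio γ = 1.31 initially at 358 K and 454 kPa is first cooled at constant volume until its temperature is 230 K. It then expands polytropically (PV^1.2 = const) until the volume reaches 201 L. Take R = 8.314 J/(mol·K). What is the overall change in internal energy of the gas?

V₁ = nRT₁/P₁ = 4.77×8.314×358/454 = 31.3 L.
Step 1 — Isochoric: V stays 31.3 L; P/T = const ⇒ T₂ = 230 K, P₂ = 292 kPa.
W = 0 (no volume change).
ΔU = nCvΔT = 4.77×26.8×(230−358) = -16400 J.
Q = ΔU = -16400 J.
State after step 1: P = 292 kPa, V = 31.3 L, T = 230 K.
Step 2 — Polytropic n=1.2: T₂ = T₁(V₁/V₂)^(n−1) = 230×(0.156)^0.20 = 159 K; P₂ = P₁(V₁/V₂)^n = 31.3 kPa.
W = (P₁V₁−P₂V₂)/(n−1) = (292×31.3−31.3×201)/0.20 = 14200 J.
ΔU = nCvΔT = 4.77×26.8×(159−230) = -9140 J.
Q = ΔU + W = 5030 J.
Net over both steps: W = 14200 J, Q = -11300 J, ΔU = -25500 J.

-25500 J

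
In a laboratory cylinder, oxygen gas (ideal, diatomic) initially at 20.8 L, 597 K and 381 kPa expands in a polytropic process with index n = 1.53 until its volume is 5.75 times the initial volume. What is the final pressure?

Polytropic n=1.53: T₂ = T₁(V₁/V₂)^(n−1) = 597×(0.174)^0.53 = 236 K; P₂ = P₁(V₁/V₂)^n = 26.2 kPa.

26.2 kPa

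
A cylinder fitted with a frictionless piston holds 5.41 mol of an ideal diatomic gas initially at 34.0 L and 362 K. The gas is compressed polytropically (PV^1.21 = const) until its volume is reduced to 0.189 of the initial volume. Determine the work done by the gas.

P₁ = nRT₁/V₁ = 5.41×8.314×362/34.0 = 479 kPa.
Polytropic n=1.21: T₂ = T₁(V₁/V₂)^(n−1) = 362×(5.29)^0.21 = 514 K; P₂ = P₁(V₁/V₂)^n = 3600 kPa.
W = (P₁V₁−P₂V₂)/(n−1) = (479×34.0−3600×6.43)/0.21 = -32500 J.

-32500 J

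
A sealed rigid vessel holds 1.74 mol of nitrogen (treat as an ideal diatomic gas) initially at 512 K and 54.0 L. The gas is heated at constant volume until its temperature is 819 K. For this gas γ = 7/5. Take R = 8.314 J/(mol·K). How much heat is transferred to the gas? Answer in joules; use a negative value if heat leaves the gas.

11100 J

P₁ = nRT₁/V₁ = 1.74×8.314×512/54.0 = 137 kPa.
Isochoric: V stays 54.0 L; P/T = const ⇒ T₂ = 819 K, P₂ = 219 kPa.
W = 0 (no volume change).
ΔU = nCvΔT = 1.74×20.8×(819−512) = 11100 J.
Q = ΔU = 11100 J.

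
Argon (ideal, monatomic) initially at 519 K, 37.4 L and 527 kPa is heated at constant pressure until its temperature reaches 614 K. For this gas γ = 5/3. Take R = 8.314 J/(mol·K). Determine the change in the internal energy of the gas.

n = P₁V₁/(RT₁) = 527×37.4/(8.314×519) = 4.57 mol.
Isobaric: P stays 527 kPa; V/T = const ⇒ T₂ = 614 K, V₂ = 44.2 L.
For an ideal gas ΔU = nCvΔT with Cv = (3/2)R = 12.5 J/(mol·K).
ΔU = 4.57×12.5×(614−519) = 5410 J.

5410 J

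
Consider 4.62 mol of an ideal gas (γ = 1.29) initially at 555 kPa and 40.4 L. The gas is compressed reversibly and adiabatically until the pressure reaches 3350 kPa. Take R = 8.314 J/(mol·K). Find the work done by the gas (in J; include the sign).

-38500 J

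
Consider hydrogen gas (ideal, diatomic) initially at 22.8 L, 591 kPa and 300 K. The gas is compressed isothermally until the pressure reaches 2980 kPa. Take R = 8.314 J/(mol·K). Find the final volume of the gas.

Isothermal: T stays 300 K; PV = const ⇒ V₂ = 4.52 L, P₂ = 2980 kPa.

4.52 L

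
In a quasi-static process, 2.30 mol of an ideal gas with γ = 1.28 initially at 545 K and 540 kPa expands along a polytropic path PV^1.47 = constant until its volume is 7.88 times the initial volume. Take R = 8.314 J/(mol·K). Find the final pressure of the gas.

26.0 kPa

V₁ = nRT₁/P₁ = 2.30×8.314×545/540 = 19.3 L.
Polytropic n=1.47: T₂ = T₁(V₁/V₂)^(n−1) = 545×(0.127)^0.47 = 207 K; P₂ = P₁(V₁/V₂)^n = 26.0 kPa.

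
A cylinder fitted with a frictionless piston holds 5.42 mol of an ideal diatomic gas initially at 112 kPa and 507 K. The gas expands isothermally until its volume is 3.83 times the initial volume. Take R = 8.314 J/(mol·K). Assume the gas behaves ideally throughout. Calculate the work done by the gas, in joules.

30700 J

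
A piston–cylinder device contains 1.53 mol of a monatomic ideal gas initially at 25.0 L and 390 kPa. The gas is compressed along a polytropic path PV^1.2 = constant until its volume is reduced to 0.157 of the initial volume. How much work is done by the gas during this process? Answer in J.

T₁ = P₁V₁/(nR) = 390×25.0/(1.53×8.314) = 766 K.
Polytropic n=1.2: T₂ = T₁(V₁/V₂)^(n−1) = 766×(6.37)^0.20 = 1110 K; P₂ = P₁(V₁/V₂)^n = 3600 kPa.
W = (P₁V₁−P₂V₂)/(n−1) = (390×25.0−3600×3.92)/0.20 = -21800 J.

-21800 J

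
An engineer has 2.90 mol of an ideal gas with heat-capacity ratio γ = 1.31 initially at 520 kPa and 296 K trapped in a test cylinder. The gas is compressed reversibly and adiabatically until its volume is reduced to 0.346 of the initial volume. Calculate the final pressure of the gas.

2090 kPa

V₁ = nRT₁/P₁ = 2.90×8.314×296/520 = 13.7 L.
Adiabatic: TV^(γ−1) = const ⇒ T₂ = 296×(2.89)^0.310 = 411 K; PV^γ = const ⇒ P₂ = 2090 kPa.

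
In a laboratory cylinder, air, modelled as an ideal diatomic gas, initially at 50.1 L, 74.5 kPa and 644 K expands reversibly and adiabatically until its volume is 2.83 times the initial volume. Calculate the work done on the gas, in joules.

n = P₁V₁/(RT₁) = 74.5×50.1/(8.314×644) = 0.697 mol.
Adiabatic: TV^(γ−1) = const ⇒ T₂ = 644×(0.353)^0.400 = 425 K; PV^γ = const ⇒ P₂ = 17.4 kPa.
ΔU = nCvΔT = 0.697×20.8×(425−644) = -3180 J.
Q = 0 for an adiabatic process, so W = −ΔU = 3180 J.
Work done on the gas = −W_by = -3180 J.

-3180 J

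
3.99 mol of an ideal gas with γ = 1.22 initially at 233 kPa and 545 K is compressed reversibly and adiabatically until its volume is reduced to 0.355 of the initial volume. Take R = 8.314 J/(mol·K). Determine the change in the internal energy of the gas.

21000 J

V₁ = nRT₁/P₁ = 3.99×8.314×545/233 = 77.6 L.
Adiabatic: TV^(γ−1) = const ⇒ T₂ = 545×(2.82)^0.220 = 684 K; PV^γ = const ⇒ P₂ = 824 kPa.
For an ideal gas ΔU = nCvΔT with Cv = R/(γ−1) = 37.8 J/(mol·K).
ΔU = 3.99×37.8×(684−545) = 21000 J.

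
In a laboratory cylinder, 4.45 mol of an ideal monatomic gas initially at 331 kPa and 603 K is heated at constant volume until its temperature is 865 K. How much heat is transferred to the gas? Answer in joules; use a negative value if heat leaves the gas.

14500 J

V₁ = nRT₁/P₁ = 4.45×8.314×603/331 = 67.4 L.
Isochoric: V stays 67.4 L; P/T = const ⇒ T₂ = 865 K, P₂ = 475 kPa.
W = 0 (no volume change).
ΔU = nCvΔT = 4.45×12.5×(865−603) = 14500 J.
Q = ΔU = 14500 J.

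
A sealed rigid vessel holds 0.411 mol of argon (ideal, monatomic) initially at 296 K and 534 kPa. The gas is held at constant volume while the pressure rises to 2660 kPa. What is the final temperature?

1470 K

V₁ = nRT₁/P₁ = 0.411×8.314×296/534 = 1.89 L.
Isochoric: V stays 1.89 L; P/T = const ⇒ T₂ = 1470 K, P₂ = 2660 kPa.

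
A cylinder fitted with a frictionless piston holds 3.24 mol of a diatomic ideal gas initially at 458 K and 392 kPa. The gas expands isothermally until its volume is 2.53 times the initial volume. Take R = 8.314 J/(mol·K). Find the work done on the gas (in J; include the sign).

V₁ = nRT₁/P₁ = 3.24×8.314×458/392 = 31.5 L.
Isothermal: T stays 458 K; PV = const ⇒ V₂ = 79.6 L, P₂ = 155 kPa.
W = nRT ln(V₂/V₁) = 3.24×8.314×458×ln(2.53) = 11500 J.
Work done on the gas = −W_by = -11500 J.

-11500 J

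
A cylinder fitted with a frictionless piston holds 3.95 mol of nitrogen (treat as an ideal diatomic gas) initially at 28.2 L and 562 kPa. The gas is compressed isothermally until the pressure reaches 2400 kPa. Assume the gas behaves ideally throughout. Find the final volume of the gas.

T₁ = P₁V₁/(nR) = 562×28.2/(3.95×8.314) = 483 K.
Isothermal: T stays 483 K; PV = const ⇒ V₂ = 6.60 L, P₂ = 2400 kPa.

6.60 L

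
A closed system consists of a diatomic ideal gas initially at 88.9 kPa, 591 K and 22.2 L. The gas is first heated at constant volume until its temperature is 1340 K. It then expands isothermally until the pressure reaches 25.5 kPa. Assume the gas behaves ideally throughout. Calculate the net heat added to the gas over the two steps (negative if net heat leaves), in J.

n = P₁V₁/(RT₁) = 88.9×22.2/(8.314×591) = 0.402 mol.
Step 1 — Isochoric: V stays 22.2 L; P/T = const ⇒ T₂ = 1340 K, P₂ = 202 kPa.
W = 0 (no volume change).
ΔU = nCvΔT = 0.402×20.8×(1340−591) = 6250 J.
Q = ΔU = 6250 J.
State after step 1: P = 202 kPa, V = 22.2 L, T = 1340 K.
Step 2 — Isothermal: T stays 1340 K; PV = const ⇒ V₂ = 175 L, P₂ = 25.5 kPa.
ΔU = 0 (ideal gas, T constant).
W = nRT ln(V₂/V₁) = 0.402×8.314×1340×ln(7.90) = 9250 J.
Q = ΔU + W = 9250 J.
Net over both steps: W = 9250 J, Q = 15500 J, ΔU = 6250 J.

15500 J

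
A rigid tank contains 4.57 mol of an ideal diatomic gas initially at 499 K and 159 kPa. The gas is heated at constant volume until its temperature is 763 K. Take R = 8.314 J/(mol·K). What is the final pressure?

V₁ = nRT₁/P₁ = 4.57×8.314×499/159 = 119 L.
Isochoric: V stays 119 L; P/T = const ⇒ T₂ = 763 K, P₂ = 243 kPa.

243 kPa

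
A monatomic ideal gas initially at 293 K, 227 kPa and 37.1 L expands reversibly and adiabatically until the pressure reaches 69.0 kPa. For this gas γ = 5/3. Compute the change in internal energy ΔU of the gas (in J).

-4790 J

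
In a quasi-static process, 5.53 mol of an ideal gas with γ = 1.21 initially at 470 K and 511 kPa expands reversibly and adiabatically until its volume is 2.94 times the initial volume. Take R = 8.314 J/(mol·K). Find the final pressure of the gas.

V₁ = nRT₁/P₁ = 5.53×8.314×470/511 = 42.3 L.
Adiabatic: TV^(γ−1) = const ⇒ T₂ = 470×(0.340)^0.210 = 375 K; PV^γ = const ⇒ P₂ = 139 kPa.

139 kPa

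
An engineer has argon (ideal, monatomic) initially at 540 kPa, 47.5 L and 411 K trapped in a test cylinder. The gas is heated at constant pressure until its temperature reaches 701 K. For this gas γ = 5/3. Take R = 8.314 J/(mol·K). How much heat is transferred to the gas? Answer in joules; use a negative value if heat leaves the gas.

n = P₁V₁/(RT₁) = 540×47.5/(8.314×411) = 7.51 mol.
Isobaric: P stays 540 kPa; V/T = const ⇒ T₂ = 701 K, V₂ = 81.0 L.
W = PΔV = 540×(81.0−47.5) kPa·L = 18100 J.
ΔU = nCvΔT = 7.51×12.5×(701−411) = 27100 J.
Q = ΔU + W = nCpΔT = 45200 J.

45200 J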